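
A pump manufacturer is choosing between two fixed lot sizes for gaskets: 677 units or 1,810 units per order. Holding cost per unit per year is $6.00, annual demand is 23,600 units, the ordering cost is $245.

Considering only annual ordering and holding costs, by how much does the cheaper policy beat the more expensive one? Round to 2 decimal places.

For each Q, cost = (D/Q)·S + (Q/2)·H.
TC(677) = (23,600/677)×245 + (677/2)×6 = $10,571.62
TC(1,810) = (23,600/1,810)×245 + (1,810/2)×6 = $8,624.48
Lots of 1,810 are cheaper by $1,947.15.

$1,947.15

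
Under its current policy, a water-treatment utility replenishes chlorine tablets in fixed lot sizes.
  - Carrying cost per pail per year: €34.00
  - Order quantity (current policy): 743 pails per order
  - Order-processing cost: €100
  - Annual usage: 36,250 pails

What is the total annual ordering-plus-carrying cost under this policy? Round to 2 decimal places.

Ordering: D/Q × S = 36,250/743 × €100 = €4,878.87
Holding:  Q/2 × H = 743/2 × €34 = €12,631.00
Total = €4,878.87 + €12,631.00 = €17,509.87

€17,509.87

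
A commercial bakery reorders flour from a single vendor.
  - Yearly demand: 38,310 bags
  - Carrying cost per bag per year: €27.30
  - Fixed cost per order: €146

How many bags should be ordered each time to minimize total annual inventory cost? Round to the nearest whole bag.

640 bags

EOQ = √(2DS/H) = √(2 × 38,310 × 146 / 27.3)
    = √(409,762.64) ≈ 640.13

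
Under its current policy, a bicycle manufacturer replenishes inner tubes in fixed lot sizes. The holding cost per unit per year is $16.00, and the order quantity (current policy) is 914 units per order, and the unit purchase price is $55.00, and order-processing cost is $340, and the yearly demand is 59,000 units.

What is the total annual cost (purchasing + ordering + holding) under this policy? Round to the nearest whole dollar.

Annual ordering cost = (D/Q)·S = (59,000/914) × 340 = $21,947.48
Annual holding cost  = (Q/2)·H = (914/2) × 16 = $7,312.00
Purchase cost = D·C = 59,000 × 55 = $3,245,000.00
Total = $21,947.48 + $7,312.00 + $3,245,000.00 = $3,274,259.48

$3,274,259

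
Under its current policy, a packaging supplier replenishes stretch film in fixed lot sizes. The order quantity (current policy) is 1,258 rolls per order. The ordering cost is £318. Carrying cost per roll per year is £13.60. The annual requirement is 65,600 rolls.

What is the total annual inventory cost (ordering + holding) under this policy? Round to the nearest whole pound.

£25,137

Annual ordering cost = (D/Q)·S = (65,600/1,258) × 318 = £16,582.51
Annual holding cost  = (Q/2)·H = (1,258/2) × 13.6 = £8,554.40
Total = £16,582.51 + £8,554.40 = £25,136.91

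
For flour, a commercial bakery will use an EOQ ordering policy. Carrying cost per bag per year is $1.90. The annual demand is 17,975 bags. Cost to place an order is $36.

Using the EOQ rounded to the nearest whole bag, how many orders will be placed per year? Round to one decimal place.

EOQ = √(2DS/H) = √(2 × 17,975 × 36 / 1.9)
    = √(681,157.89) ≈ 825.32 → Q = 825
Orders per year = D/Q = 17,975 / 825 = 21.788

21.8 orders per year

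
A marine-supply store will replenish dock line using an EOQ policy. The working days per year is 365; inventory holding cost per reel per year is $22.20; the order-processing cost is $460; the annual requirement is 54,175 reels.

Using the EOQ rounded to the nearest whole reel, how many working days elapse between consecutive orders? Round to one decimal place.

EOQ = √(2DS/H) = √(2 × 54,175 × 460 / 22.2)
    = √(2,245,090.09) ≈ 1,498.36 → Q = 1,498 reels
Days between orders = 365 / (D/Q) = 365 / 36.165 ≈ 10.093

10.1 days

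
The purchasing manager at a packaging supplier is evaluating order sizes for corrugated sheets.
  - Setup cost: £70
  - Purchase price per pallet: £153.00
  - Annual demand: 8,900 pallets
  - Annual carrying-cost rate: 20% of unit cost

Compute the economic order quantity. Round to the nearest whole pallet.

202 pallets

H = i·C = 0.2 × £153 = £30.6000 per pallet-year
2DS/H = 2·8,900·70/30.6 = 40,718.95
EOQ = √40,718.95 ≈ 201.79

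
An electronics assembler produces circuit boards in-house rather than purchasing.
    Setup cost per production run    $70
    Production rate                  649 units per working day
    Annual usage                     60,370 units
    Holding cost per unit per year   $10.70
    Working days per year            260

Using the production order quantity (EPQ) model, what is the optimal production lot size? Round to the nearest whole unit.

d = 60,370/260 = 232.1923 units/day;  effective holding cost H(1 − d/p) = 10.7·(1 − 232.1923/649) = 6.87187
Q* = √(2DS / H_eff) = √(2·60,370·70 / 6.87187) ≈ 1,109.01

1,109 units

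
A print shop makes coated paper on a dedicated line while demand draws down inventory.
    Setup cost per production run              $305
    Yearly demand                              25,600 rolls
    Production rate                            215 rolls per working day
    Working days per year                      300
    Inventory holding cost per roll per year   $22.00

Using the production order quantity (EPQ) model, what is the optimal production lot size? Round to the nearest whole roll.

Daily demand d = 25,600/300 = 85.333; p = 215; 1 − d/p = 0.60310
EPQ = √(2DS / (H(1 − d/p)))
    = √(2 × 25,600 × 305 / (22 × 0.60310)) ≈ 1,084.87

1,085 rolls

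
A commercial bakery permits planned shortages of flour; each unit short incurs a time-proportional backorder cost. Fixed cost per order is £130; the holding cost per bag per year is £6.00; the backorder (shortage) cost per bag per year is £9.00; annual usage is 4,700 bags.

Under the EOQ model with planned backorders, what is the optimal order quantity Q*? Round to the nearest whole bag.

Q* = √(2DS/H) · √((H + b)/b)
   = √(2 × 4,700 × 130 / 6) · √((6 + 9) / 9)
   = 451.294 × 1.2910 ≈ 582.62

583 bags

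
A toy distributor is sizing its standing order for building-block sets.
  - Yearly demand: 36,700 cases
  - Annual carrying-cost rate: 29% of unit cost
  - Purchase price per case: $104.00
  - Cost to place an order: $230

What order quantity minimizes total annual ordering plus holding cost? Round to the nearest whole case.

Holding cost per case per year: H = 29% × $104 = $30.1600
Optimal lot size Q* = (2 × 36,700 × $230 / $30.16)^½ ≈ 748.16

748 cases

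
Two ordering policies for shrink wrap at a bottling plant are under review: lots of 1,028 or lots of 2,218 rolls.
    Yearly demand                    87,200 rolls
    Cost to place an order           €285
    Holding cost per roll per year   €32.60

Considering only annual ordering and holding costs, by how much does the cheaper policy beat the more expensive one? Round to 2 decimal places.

TC(Q) = (D/Q)S + (Q/2)H
TC(1,028) = (87,200/1,028)×285 + (1,028/2)×32.6 = €40,931.50
TC(2,218) = (87,200/2,218)×285 + (2,218/2)×32.6 = €47,358.09
Lots of 1,028 are cheaper by €6,426.59.

€6,426.59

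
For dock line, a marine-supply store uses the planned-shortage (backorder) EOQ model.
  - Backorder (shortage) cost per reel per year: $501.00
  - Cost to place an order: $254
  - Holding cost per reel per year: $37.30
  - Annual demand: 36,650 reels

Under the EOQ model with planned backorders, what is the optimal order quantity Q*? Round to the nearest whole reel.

732 reels

Basic EOQ = √(2·36,650·254/37.3) = 706.504
Backorder adjustment √((H+b)/b) = √((37.3+501)/501) = 1.0366
Q* = 706.504 × 1.0366 ≈ 732.33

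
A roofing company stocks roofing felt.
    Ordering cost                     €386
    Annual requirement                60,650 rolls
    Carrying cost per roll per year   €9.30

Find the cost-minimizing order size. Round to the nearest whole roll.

2DS/H = 2·60,650·386/9.3 = 5,034,602.15
EOQ = √5,034,602.15 ≈ 2,243.79

2,244 rolls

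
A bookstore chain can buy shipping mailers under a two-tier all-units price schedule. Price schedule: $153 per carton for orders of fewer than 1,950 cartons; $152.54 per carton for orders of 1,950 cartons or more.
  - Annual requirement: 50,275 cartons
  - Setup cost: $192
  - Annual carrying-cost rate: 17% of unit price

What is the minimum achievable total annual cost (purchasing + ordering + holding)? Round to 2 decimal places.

H₁ = 17%×$153 = $26.0100;  H₂ = 17%×$152.54 = $25.9318
EOQ₁ = √(2×50,275×192/26.0100) = 861.53  (< 1,950, feasible at tier 1)
EOQ₂ = √(2×50,275×192/25.9318) = 862.83  (< 1,950 → use Q = 1,950 at tier-2 price)
TC(tier 1 (EOQ₁), Q≈861.5) = $7,714,483.45
TC(tier 2, Q≈1,950.0) = $7,699,182.16
Minimum at tier 2: $7,699,182.16

$7,699,182.16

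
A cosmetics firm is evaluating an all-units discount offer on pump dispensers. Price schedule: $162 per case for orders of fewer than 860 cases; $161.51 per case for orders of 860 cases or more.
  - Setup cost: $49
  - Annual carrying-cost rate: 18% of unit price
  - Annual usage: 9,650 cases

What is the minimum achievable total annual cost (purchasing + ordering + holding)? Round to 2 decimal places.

H₁ = 18%×$162 = $29.1600;  H₂ = 18%×$161.51 = $29.0718
EOQ₁ = √(2×9,650×49/29.1600) = 180.09  (< 860, feasible at tier 1)
EOQ₂ = √(2×9,650×49/29.0718) = 180.36  (< 860 → use Q = 860 at tier-2 price)
TC(tier 1 (EOQ₁), Q≈180.1) = $1,568,551.34
TC(tier 2, Q≈860.0) = $1,571,622.20
Minimum at tier 1 (EOQ₁): $1,568,551.34

$1,568,551.34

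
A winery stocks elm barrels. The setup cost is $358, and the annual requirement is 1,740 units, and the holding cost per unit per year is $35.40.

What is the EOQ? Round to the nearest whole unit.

2DS/H = 2·1,740·358/35.4 = 35,193.22
EOQ = √35,193.22 ≈ 187.60

188 units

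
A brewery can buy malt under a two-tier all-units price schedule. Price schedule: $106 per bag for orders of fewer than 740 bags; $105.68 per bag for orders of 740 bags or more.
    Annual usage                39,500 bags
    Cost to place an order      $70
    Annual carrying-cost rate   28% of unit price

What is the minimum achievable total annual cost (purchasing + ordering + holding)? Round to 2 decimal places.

H₁ = 28%×$106 = $29.6800;  H₂ = 28%×$105.68 = $29.5904
EOQ₁ = √(2×39,500×70/29.6800) = 431.65  (< 740, feasible at tier 1)
EOQ₂ = √(2×39,500×70/29.5904) = 432.30  (< 740 → use Q = 740 at tier-2 price)
TC(tier 1 (EOQ₁), Q≈431.6) = $4,199,811.34
TC(tier 2, Q≈740.0) = $4,189,044.93
Minimum at tier 2: $4,189,044.93

$4,189,044.93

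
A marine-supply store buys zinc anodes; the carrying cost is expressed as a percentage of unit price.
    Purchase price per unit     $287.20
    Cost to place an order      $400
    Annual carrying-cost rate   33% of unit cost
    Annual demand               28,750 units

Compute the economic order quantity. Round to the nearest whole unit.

Carrying cost H = $287.2 × 33% = $94.7760/unit/yr
2DS/H = 2·28,750·400/94.776 = 242,677.47
EOQ = √242,677.47 ≈ 492.62

493 units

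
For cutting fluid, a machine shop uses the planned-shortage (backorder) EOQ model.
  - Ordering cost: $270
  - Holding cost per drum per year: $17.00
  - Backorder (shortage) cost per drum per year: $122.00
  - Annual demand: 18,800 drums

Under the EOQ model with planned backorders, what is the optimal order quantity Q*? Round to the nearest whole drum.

825 drums

Basic EOQ = √(2·18,800·270/17) = 772.772
Backorder adjustment √((H+b)/b) = √((17+122)/122) = 1.0674
Q* = 772.772 × 1.0674 ≈ 824.86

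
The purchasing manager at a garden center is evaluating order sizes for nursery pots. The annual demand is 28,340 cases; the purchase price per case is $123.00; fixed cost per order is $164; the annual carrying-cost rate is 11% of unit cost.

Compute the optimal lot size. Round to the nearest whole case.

829 cases

H = i·C = 0.11 × $123 = $13.5300 per case-year
Q* = √(2·D·S / H) = √(2·28,340·164 / 13.53) = √687,030.3 ≈ 828.87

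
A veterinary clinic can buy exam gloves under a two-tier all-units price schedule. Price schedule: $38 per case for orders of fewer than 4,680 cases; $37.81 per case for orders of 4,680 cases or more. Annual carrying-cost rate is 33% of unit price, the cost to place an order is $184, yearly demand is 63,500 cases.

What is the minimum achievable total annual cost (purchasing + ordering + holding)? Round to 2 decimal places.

H₁ = 33%×$38 = $12.5400;  H₂ = 33%×$37.81 = $12.4773
EOQ₁ = √(2×63,500×184/12.5400) = 1,365.09  (< 4,680, feasible at tier 1)
EOQ₂ = √(2×63,500×184/12.4773) = 1,368.52  (< 4,680 → use Q = 4,680 at tier-2 price)
TC(tier 1 (EOQ₁), Q≈1,365.1) = $2,430,118.26
TC(tier 2, Q≈4,680.0) = $2,432,628.46
Minimum at tier 1 (EOQ₁): $2,430,118.26

$2,430,118.26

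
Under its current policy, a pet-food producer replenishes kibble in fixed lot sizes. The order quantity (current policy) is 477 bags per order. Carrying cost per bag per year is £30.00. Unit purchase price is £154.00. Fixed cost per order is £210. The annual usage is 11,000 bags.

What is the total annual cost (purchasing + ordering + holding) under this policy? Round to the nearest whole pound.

£1,705,998

Annual ordering cost = (D/Q)·S = (11,000/477) × 210 = £4,842.77
Annual holding cost  = (Q/2)·H = (477/2) × 30 = £7,155.00
Purchase cost = D·C = 11,000 × 154 = £1,694,000.00
Total = £4,842.77 + £7,155.00 + £1,694,000.00 = £1,705,997.77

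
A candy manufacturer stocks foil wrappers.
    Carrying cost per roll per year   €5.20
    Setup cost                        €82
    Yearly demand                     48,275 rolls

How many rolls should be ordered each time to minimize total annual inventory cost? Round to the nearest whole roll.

EOQ = √(2DS/H) = √(2 × 48,275 × 82 / 5.2)
    = √(1,522,519.23) ≈ 1,233.90

1,234 rolls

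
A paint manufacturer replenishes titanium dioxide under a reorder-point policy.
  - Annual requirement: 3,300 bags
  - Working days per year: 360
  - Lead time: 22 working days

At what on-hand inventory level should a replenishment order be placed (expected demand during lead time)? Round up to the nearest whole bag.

Daily demand d = 3,300 / 360 = 9.167 bags/day
Demand during lead time = 9.167 × 22 = 201.67
Reorder point = 201.67 → round up

202 bags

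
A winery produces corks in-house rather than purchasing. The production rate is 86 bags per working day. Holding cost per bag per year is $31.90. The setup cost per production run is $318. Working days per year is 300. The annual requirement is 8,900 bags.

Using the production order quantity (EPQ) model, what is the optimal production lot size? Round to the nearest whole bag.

520 bags

Daily demand d = 8,900/300 = 29.667; p = 86; 1 − d/p = 0.65504
EPQ = √(2DS / (H(1 − d/p)))
    = √(2 × 8,900 × 318 / (31.9 × 0.65504)) ≈ 520.47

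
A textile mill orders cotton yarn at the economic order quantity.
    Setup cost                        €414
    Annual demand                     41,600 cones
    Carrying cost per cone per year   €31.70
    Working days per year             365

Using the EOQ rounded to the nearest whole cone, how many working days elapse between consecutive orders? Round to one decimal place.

9.1 days

Q* = √(2·D·S / H) = √(2·41,600·414 / 31.7) = √1,086,586.8 ≈ 1,042.39 → Q = 1,042 cones
Cycle time = (working days × Q)/D = (365 × 1,042) / 41,600 = 9.143 days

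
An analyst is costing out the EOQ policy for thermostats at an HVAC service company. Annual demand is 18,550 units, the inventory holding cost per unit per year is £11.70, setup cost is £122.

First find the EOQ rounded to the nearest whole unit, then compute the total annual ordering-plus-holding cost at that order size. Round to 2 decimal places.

Q* = √(2·D·S / H) = √(2·18,550·122 / 11.7) = √386,854.7 ≈ 621.98 → Q = 622 units
Ordering: D/Q × S = 18,550/622 × £122 = £3,638.42
Holding:  Q/2 × H = 622/2 × £11.7 = £3,638.70
Total = £3,638.42 + £3,638.70 = £7,277.12

£7,277.12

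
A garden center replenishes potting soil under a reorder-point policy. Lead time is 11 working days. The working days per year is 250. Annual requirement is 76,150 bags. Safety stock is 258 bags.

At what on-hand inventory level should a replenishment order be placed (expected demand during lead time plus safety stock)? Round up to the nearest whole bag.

3,609 bags

Daily demand d = 76,150 / 250 = 304.600 bags/day
Demand during lead time = 304.600 × 11 = 3,350.60
Reorder point = 3,350.60 + 258 = 3,608.60 → round up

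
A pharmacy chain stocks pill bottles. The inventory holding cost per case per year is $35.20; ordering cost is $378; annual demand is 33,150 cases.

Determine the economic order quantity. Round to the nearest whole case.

Optimal lot size Q* = (2 × 33,150 × $378 / $35.2)^½ ≈ 843.78

844 cases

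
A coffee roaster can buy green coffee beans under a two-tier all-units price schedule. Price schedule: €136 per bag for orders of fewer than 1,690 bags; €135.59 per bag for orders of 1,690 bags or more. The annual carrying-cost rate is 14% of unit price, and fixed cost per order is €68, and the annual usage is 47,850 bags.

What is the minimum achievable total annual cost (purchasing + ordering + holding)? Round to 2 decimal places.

€6,505,947.12

H₁ = 14%×€136 = €19.0400;  H₂ = 14%×€135.59 = €18.9826
EOQ₁ = √(2×47,850×68/19.0400) = 584.62  (< 1,690, feasible at tier 1)
EOQ₂ = √(2×47,850×68/18.9826) = 585.51  (< 1,690 → use Q = 1,690 at tier-2 price)
TC(tier 1 (EOQ₁), Q≈584.6) = €6,518,731.25
TC(tier 2, Q≈1,690.0) = €6,505,947.12
Minimum at tier 2: €6,505,947.12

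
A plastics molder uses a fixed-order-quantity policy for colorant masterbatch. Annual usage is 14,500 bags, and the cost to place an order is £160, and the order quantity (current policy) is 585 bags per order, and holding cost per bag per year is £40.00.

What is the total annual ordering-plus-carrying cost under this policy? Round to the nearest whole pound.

Annual ordering cost = (D/Q)·S = (14,500/585) × 160 = £3,965.81
Annual holding cost  = (Q/2)·H = (585/2) × 40 = £11,700.00
Total = £3,965.81 + £11,700.00 = £15,665.81

£15,666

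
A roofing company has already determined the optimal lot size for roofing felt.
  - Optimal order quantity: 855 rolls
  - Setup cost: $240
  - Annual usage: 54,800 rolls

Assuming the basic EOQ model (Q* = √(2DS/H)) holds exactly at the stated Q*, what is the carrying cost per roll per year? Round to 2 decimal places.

EOQ relation: Q² = 2DS/H, so rearrange for the unknown.
H = 2DS / Q² = 2 × 54,800 × 240 / 855² = 35.9824

$35.98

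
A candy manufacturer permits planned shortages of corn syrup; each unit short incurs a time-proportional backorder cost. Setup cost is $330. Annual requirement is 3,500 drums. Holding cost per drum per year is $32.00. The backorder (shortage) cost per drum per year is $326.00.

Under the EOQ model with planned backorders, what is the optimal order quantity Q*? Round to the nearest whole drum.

Basic EOQ = √(2·3,500·330/32) = 268.677
Backorder adjustment √((H+b)/b) = √((32+326)/326) = 1.0479
Q* = 268.677 × 1.0479 ≈ 281.56

282 drums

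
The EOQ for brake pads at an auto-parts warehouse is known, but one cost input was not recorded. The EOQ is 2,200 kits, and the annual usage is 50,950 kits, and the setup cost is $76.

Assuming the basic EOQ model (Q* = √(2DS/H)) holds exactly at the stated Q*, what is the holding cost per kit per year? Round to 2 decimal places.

$1.60

Since Q* = (2DS/H)^½, squaring gives Q*²·H = 2DS.
H = 2DS / Q² = 2 × 50,950 × 76 / 2,200² = 1.6001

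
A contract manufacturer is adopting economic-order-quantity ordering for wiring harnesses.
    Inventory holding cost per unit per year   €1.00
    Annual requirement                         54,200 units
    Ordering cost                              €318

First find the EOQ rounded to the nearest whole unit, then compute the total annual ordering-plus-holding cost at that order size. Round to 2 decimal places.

Optimal lot size Q* = (2 × 54,200 × €318 / €1)^½ ≈ 5,871.22 → Q = 5,871 units
Annual ordering cost = (D/Q)·S = (54,200/5,871) × 318 = €2,935.72
Annual holding cost  = (Q/2)·H = (5,871/2) × 1 = €2,935.50
Total = €2,935.72 + €2,935.50 = €5,871.22

€5,871.22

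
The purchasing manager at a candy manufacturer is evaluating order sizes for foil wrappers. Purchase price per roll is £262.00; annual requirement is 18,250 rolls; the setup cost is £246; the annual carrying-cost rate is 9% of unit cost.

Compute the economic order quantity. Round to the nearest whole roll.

Carrying cost H = £262 × 9% = £23.5800/roll/yr
EOQ = √(2DS/H) = √(2 × 18,250 × 246 / 23.58)
    = √(380,788.80) ≈ 617.08

617 rolls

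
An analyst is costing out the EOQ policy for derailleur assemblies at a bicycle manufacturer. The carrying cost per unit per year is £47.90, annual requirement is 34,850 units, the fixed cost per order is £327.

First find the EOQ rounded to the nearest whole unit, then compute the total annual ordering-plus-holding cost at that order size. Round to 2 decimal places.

EOQ = √(2DS/H) = √(2 × 34,850 × 327 / 47.9)
    = √(475,822.55) ≈ 689.80 → Q = 690 units
Ordering: D/Q × S = 34,850/690 × £327 = £16,515.87
Holding:  Q/2 × H = 690/2 × £47.9 = £16,525.50
Total = £16,515.87 + £16,525.50 = £33,041.37

£33,041.37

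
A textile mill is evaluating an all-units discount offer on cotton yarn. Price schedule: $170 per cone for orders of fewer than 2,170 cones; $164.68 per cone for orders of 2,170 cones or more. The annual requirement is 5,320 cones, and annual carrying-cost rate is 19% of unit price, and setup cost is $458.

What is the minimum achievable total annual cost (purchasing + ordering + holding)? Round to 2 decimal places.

$911,169.22

H₁ = 19%×$170 = $32.3000;  H₂ = 19%×$164.68 = $31.2892
EOQ₁ = √(2×5,320×458/32.3000) = 388.42  (< 2,170, feasible at tier 1)
EOQ₂ = √(2×5,320×458/31.2892) = 394.64  (< 2,170 → use Q = 2,170 at tier-2 price)
TC(tier 1 (EOQ₁), Q≈388.4) = $916,945.99
TC(tier 2, Q≈2,170.0) = $911,169.22
Minimum at tier 2: $911,169.22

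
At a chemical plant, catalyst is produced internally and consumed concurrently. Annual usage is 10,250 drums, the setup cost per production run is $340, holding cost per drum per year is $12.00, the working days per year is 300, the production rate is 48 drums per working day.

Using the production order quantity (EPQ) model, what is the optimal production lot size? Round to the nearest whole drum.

1,420 drums

Daily demand d = 10,250/300 = 34.167; p = 48; 1 − d/p = 0.28819
EPQ = √(2DS / (H(1 − d/p)))
    = √(2 × 10,250 × 340 / (12 × 0.28819)) ≈ 1,419.66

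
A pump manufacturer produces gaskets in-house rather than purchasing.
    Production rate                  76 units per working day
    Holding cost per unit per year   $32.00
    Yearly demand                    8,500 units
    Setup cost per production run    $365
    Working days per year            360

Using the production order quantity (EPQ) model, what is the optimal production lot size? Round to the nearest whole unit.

530 units

Daily demand d = 8,500/360 = 23.611; p = 76; 1 − d/p = 0.68933
EPQ = √(2DS / (H(1 − d/p)))
    = √(2 × 8,500 × 365 / (32 × 0.68933)) ≈ 530.38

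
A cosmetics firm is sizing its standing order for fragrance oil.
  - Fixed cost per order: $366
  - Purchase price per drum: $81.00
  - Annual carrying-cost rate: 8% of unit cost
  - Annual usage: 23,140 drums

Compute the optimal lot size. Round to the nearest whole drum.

Holding cost per drum per year: H = 8% × $81 = $6.4800
EOQ = √(2DS/H) = √(2 × 23,140 × 366 / 6.48)
    = √(2,613,962.96) ≈ 1,616.78

1,617 drums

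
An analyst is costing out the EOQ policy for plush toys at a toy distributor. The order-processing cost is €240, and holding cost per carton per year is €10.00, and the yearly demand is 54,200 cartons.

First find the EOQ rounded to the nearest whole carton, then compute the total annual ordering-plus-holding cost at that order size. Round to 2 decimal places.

2DS/H = 2·54,200·240/10 = 2,601,600.00
EOQ = √2,601,600.00 ≈ 1,612.95 → Q = 1,613 cartons
Ordering: D/Q × S = 54,200/1,613 × €240 = €8,064.48
Holding:  Q/2 × H = 1,613/2 × €10 = €8,065.00
Total = €8,064.48 + €8,065.00 = €16,129.48

€16,129.48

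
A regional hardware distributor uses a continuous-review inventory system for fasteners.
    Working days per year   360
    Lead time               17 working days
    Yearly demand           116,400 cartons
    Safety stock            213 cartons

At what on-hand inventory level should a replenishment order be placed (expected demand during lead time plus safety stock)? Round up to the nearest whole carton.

Daily demand d = 116,400 / 360 = 323.333 cartons/day
Demand during lead time = 323.333 × 17 = 5,496.67
Reorder point = 5,496.67 + 213 = 5,709.67 → round up

5,710 cartons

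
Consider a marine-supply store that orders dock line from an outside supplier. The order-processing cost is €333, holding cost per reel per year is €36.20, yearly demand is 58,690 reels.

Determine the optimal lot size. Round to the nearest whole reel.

1,039 reels

Q* = √(2·D·S / H) = √(2·58,690·333 / 36.2) = √1,079,766.3 ≈ 1,039.12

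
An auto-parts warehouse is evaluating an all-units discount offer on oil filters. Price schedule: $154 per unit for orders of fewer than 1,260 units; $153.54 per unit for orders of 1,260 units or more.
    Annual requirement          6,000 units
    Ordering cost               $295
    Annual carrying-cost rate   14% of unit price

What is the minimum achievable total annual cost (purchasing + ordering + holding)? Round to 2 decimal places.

$932,736.27

H₁ = 14%×$154 = $21.5600;  H₂ = 14%×$153.54 = $21.4956
EOQ₁ = √(2×6,000×295/21.5600) = 405.21  (< 1,260, feasible at tier 1)
EOQ₂ = √(2×6,000×295/21.4956) = 405.81  (< 1,260 → use Q = 1,260 at tier-2 price)
TC(tier 1 (EOQ₁), Q≈405.2) = $932,736.27
TC(tier 2, Q≈1,260.0) = $936,186.99
Minimum at tier 1 (EOQ₁): $932,736.27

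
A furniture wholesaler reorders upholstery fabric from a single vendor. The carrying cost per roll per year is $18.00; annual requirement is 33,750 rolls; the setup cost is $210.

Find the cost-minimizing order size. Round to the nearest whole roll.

2DS/H = 2·33,750·210/18 = 787,500.00
EOQ = √787,500.00 ≈ 887.41

887 rolls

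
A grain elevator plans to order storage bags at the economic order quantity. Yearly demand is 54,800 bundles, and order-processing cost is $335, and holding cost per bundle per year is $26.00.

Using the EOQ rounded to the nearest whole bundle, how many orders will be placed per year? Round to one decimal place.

46.1 orders per year

Q* = √(2·D·S / H) = √(2·54,800·335 / 26) = √1,412,153.8 ≈ 1,188.34 → Q = 1,188
N = D/Q = 54,800/1,188 ≈ 46.128 orders/yr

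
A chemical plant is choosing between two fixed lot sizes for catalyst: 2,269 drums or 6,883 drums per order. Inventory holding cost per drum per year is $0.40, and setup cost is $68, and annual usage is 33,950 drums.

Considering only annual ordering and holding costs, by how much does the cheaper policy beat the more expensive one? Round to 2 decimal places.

Annual cost at Q: ordering D·S/Q plus holding Q·H/2.
TC(2,269) = (33,950/2,269)×68 + (2,269/2)×0.4 = $1,471.25
TC(6,883) = (33,950/6,883)×68 + (6,883/2)×0.4 = $1,712.01
Lots of 2,269 are cheaper by $240.75.

$240.75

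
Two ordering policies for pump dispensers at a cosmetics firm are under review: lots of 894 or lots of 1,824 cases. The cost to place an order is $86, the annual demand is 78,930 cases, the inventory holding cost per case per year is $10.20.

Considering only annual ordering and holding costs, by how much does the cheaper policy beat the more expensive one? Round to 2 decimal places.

TC(Q) = (D/Q)S + (Q/2)H
TC(894) = (78,930/894)×86 + (894/2)×10.2 = $12,152.22
TC(1,824) = (78,930/1,824)×86 + (1,824/2)×10.2 = $13,023.88
Cheaper: Q = 894.  Difference = $871.66

$871.66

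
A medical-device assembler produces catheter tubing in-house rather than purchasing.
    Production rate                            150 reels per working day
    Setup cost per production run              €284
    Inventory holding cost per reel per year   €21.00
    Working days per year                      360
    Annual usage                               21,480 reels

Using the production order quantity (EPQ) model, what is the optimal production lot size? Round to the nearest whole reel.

982 reels

d = 21,480/360 = 59.6667 reels/day;  effective holding cost H(1 − d/p) = 21·(1 − 59.6667/150) = 12.64667
Q* = √(2DS / H_eff) = √(2·21,480·284 / 12.64667) ≈ 982.21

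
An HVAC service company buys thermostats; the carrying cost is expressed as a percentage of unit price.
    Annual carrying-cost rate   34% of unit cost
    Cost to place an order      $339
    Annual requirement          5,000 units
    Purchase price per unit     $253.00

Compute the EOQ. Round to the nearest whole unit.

199 units

Holding cost per unit per year: H = 34% × $253 = $86.0200
Q* = √(2·D·S / H) = √(2·5,000·339 / 86.02) = √39,409.4 ≈ 198.52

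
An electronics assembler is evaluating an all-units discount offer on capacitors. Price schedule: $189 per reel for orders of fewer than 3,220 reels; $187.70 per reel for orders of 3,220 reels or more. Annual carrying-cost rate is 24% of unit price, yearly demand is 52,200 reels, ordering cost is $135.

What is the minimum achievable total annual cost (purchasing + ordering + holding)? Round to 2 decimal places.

H₁ = 24%×$189 = $45.3600;  H₂ = 24%×$187.70 = $45.0480
EOQ₁ = √(2×52,200×135/45.3600) = 557.42  (< 3,220, feasible at tier 1)
EOQ₂ = √(2×52,200×135/45.0480) = 559.34  (< 3,220 → use Q = 3,220 at tier-2 price)
TC(tier 1 (EOQ₁), Q≈557.4) = $9,891,084.46
TC(tier 2, Q≈3,220.0) = $9,872,655.79
Minimum at tier 2: $9,872,655.79

$9,872,655.79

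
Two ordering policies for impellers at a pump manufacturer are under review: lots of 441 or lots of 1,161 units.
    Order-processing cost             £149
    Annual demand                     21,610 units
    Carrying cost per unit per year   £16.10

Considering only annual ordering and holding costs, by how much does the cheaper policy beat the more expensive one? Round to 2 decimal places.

£1,268.04

TC(Q) = (D/Q)S + (Q/2)H
TC(441) = (21,610/441)×149 + (441/2)×16.1 = £10,851.39
TC(1,161) = (21,610/1,161)×149 + (1,161/2)×16.1 = £12,119.43
Cheaper: Q = 441.  Difference = £1,268.04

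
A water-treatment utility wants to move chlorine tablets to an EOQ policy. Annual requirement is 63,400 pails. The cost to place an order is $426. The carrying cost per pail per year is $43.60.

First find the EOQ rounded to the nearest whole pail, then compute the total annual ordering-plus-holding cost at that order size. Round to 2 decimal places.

$48,529.71

EOQ = √(2DS/H) = √(2 × 63,400 × 426 / 43.6)
    = √(1,238,917.43) ≈ 1,113.07 → Q = 1,113 pails
Orders/yr = 63,400/1,113 = 56.963; ordering cost = 56.963 × $426 = $24,266.31
Average inventory = 1,113/2 = 556.5; holding cost = 556.5 × $43.6 = $24,263.40
Total = $24,266.31 + $24,263.40 = $48,529.71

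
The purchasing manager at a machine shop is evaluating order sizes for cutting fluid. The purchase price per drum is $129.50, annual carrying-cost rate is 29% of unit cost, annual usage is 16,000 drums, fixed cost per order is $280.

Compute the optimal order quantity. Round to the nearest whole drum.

Carrying cost H = $129.5 × 29% = $37.5550/drum/yr
2DS/H = 2·16,000·280/37.555 = 238,583.41
EOQ = √238,583.41 ≈ 488.45

488 drums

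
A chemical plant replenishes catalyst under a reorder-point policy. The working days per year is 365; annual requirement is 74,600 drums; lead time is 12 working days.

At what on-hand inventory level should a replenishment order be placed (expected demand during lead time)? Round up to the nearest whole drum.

2,453 drums

Daily demand d = 74,600 / 365 = 204.384 drums/day
Demand during lead time = 204.384 × 12 = 2,452.60
Reorder point = 2,452.60 → round up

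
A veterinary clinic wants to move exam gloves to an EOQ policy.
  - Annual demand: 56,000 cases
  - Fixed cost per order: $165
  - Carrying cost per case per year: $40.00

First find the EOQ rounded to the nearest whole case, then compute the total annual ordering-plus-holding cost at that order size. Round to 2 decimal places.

EOQ = √(2DS/H) = √(2 × 56,000 × 165 / 40)
    = √(462,000.00) ≈ 679.71 → Q = 680 cases
Annual ordering cost = (D/Q)·S = (56,000/680) × 165 = $13,588.24
Annual holding cost  = (Q/2)·H = (680/2) × 40 = $13,600.00
Total = $13,588.24 + $13,600.00 = $27,188.24

$27,188.24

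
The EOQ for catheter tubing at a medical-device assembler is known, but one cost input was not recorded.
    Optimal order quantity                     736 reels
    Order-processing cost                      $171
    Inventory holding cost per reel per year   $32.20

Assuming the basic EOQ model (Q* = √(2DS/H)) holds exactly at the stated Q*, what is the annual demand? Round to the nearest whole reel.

Since Q* = (2DS/H)^½, squaring gives Q*²·H = 2DS.
D = Q²H / (2S) = 736² × 32.2 / (2 × 171) = 51,001.79

51,002 reels per year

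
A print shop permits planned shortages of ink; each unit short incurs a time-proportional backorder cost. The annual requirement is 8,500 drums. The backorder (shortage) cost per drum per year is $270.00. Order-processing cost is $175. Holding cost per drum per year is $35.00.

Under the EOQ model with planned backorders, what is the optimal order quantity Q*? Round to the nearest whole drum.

Q* = √(2DS/H) · √((H + b)/b)
   = √(2 × 8,500 × 175 / 35) · √((35 + 270) / 270)
   = 291.548 × 1.0628 ≈ 309.87

310 drums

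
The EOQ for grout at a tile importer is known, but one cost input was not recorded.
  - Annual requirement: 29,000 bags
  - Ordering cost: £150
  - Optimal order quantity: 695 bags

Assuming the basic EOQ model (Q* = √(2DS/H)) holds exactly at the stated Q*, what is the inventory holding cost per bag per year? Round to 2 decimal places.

From Q* = √(2DS/H) ⇒ Q*² = 2DS/H.
H = 2DS / Q² = 2 × 29,000 × 150 / 695² = 18.0115

£18.01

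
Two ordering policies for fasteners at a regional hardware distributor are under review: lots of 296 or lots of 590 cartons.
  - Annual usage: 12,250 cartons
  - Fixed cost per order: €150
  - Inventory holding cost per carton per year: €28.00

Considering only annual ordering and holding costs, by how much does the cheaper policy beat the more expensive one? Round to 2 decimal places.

€1,022.64

Annual cost at Q: ordering D·S/Q plus holding Q·H/2.
TC(296) = (12,250/296)×150 + (296/2)×28 = €10,351.77
TC(590) = (12,250/590)×150 + (590/2)×28 = €11,374.41
|ΔTC| = |€10,351.77 − €11,374.41| = €1,022.64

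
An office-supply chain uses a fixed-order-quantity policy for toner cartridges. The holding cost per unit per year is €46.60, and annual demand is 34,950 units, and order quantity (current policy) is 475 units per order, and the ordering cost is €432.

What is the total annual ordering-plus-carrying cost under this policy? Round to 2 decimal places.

€42,853.61

Ordering: D/Q × S = 34,950/475 × €432 = €31,786.11
Holding:  Q/2 × H = 475/2 × €46.6 = €11,067.50
Total = €31,786.11 + €11,067.50 = €42,853.61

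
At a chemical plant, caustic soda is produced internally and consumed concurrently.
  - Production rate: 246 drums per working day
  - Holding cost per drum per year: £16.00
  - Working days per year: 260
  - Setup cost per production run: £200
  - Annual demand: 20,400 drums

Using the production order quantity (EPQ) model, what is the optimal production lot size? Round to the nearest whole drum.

Daily demand d = 20,400/260 = 78.462; p = 246; 1 − d/p = 0.68105
EPQ = √(2DS / (H(1 − d/p)))
    = √(2 × 20,400 × 200 / (16 × 0.68105)) ≈ 865.36

865 drums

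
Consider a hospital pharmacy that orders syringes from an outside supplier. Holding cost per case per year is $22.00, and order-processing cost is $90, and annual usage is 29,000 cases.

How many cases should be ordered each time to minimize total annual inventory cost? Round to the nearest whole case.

487 cases

Q* = √(2·D·S / H) = √(2·29,000·90 / 22) = √237,272.7 ≈ 487.11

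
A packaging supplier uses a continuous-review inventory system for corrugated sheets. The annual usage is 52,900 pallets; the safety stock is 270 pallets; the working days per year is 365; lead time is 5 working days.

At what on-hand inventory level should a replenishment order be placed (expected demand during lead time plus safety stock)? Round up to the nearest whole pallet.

Daily demand d = 52,900 / 365 = 144.932 pallets/day
Demand during lead time = 144.932 × 5 = 724.66
Reorder point = 724.66 + 270 = 994.66 → round up

995 pallets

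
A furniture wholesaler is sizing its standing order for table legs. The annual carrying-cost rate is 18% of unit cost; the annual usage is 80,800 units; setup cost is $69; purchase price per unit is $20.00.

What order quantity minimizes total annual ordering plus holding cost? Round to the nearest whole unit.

1,760 units

H = i·C = 0.18 × $20 = $3.6000 per unit-year
2DS/H = 2·80,800·69/3.6 = 3,097,333.33
EOQ = √3,097,333.33 ≈ 1,759.92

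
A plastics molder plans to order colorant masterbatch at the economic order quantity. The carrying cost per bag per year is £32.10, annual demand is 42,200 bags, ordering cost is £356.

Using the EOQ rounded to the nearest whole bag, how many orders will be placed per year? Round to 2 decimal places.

43.64 orders per year

2DS/H = 2·42,200·356/32.1 = 936,024.92
EOQ = √936,024.92 ≈ 967.48 → Q = 967
N = D/Q = 42,200/967 ≈ 43.640 orders/yr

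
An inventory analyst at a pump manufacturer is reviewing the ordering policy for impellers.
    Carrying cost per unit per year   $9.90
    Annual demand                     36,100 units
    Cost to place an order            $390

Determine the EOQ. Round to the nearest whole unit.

1,686 units

2DS/H = 2·36,100·390/9.9 = 2,844,242.42
EOQ = √2,844,242.42 ≈ 1,686.49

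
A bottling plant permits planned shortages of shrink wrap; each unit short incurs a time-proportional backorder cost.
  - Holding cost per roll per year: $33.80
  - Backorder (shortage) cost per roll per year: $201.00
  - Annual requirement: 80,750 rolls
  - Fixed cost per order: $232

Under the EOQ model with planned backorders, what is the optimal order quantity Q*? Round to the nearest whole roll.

1,138 rolls

Basic EOQ = √(2·80,750·232/33.8) = 1,052.863
Backorder adjustment √((H+b)/b) = √((33.8+201)/201) = 1.0808
Q* = 1,052.863 × 1.0808 ≈ 1,137.95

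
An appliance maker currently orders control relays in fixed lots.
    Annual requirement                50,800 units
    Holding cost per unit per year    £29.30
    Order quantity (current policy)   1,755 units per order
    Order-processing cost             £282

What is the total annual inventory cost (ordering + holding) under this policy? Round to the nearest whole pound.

£33,873

Orders/yr = 50,800/1,755 = 28.946; ordering cost = 28.946 × £282 = £8,162.74
Average inventory = 1,755/2 = 877.5; holding cost = 877.5 × £29.3 = £25,710.75
Total = £8,162.74 + £25,710.75 = £33,873.49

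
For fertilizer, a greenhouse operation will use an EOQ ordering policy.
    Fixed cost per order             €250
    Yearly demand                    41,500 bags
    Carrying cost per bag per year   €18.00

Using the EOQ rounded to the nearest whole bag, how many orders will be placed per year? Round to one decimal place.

EOQ = √(2DS/H) = √(2 × 41,500 × 250 / 18)
    = √(1,152,777.78) ≈ 1,073.67 → Q = 1,074
N = D/Q = 41,500/1,074 ≈ 38.641 orders/yr

38.6 orders per year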